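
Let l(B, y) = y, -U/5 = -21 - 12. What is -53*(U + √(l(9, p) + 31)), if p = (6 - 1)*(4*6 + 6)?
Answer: -8745 - 53*√181 ≈ -9458.0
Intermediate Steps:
p = 150 (p = 5*(24 + 6) = 5*30 = 150)
U = 165 (U = -5*(-21 - 12) = -5*(-33) = 165)
-53*(U + √(l(9, p) + 31)) = -53*(165 + √(150 + 31)) = -53*(165 + √181) = -8745 - 53*√181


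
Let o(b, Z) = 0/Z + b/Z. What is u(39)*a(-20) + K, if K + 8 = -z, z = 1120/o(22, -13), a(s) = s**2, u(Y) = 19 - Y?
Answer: -80808/11 ≈ -7346.2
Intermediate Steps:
o(b, Z) = b/Z (o(b, Z) = 0 + b/Z = b/Z)
z = -7280/11 (z = 1120/((22/(-13))) = 1120/((22*(-1/13))) = 1120/(-22/13) = 1120*(-13/22) = -7280/11 ≈ -661.82)
K = 7192/11 (K = -8 - 1*(-7280/11) = -8 + 7280/11 = 7192/11 ≈ 653.82)
u(39)*a(-20) + K = (19 - 1*39)*(-20)**2 + 7192/11 = (19 - 39)*400 + 7192/11 = -20*400 + 7192/11 = -8000 + 7192/11 = -80808/11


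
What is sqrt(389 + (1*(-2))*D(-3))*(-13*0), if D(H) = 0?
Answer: 0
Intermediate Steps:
sqrt(389 + (1*(-2))*D(-3))*(-13*0) = sqrt(389 + (1*(-2))*0)*(-13*0) = sqrt(389 - 2*0)*0 = sqrt(389 + 0)*0 = sqrt(389)*0 = 0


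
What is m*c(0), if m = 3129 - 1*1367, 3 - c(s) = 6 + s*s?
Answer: -5286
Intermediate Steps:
c(s) = -3 - s**2 (c(s) = 3 - (6 + s*s) = 3 - (6 + s**2) = 3 + (-6 - s**2) = -3 - s**2)
m = 1762 (m = 3129 - 1367 = 1762)
m*c(0) = 1762*(-3 - 1*0**2) = 1762*(-3 - 1*0) = 1762*(-3 + 0) = 1762*(-3) = -5286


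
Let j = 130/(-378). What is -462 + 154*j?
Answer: -13904/27 ≈ -514.96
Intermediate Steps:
j = -65/189 (j = 130*(-1/378) = -65/189 ≈ -0.34392)
-462 + 154*j = -462 + 154*(-65/189) = -462 - 1430/27 = -13904/27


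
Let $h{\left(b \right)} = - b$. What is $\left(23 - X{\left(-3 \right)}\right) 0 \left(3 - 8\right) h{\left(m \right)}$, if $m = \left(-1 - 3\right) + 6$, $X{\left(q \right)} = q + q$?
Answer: $0$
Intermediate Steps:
$X{\left(q \right)} = 2 q$
$m = 2$ ($m = -4 + 6 = 2$)
$\left(23 - X{\left(-3 \right)}\right) 0 \left(3 - 8\right) h{\left(m \right)} = \left(23 - 2 \left(-3\right)\right) 0 \left(3 - 8\right) \left(\left(-1\right) 2\right) = \left(23 - -6\right) 0 \left(3 - 8\right) \left(-2\right) = \left(23 + 6\right) 0 \left(-5\right) \left(-2\right) = 29 \cdot 0 \left(-2\right) = 0 \left(-2\right) = 0$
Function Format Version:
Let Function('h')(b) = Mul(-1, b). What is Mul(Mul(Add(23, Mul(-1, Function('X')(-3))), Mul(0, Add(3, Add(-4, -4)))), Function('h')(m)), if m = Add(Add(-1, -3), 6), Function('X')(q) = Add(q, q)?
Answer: 0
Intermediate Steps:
Function('X')(q) = Mul(2, q)
m = 2 (m = Add(-4, 6) = 2)
Mul(Mul(Add(23, Mul(-1, Function('X')(-3))), Mul(0, Add(3, Add(-4, -4)))), Function('h')(m)) = Mul(Mul(Add(23, Mul(-1, Mul(2, -3))), Mul(0, Add(3, Add(-4, -4)))), Mul(-1, 2)) = Mul(Mul(Add(23, Mul(-1, -6)), Mul(0, Add(3, -8))), -2) = Mul(Mul(Add(23, 6), Mul(0, -5)), -2) = Mul(Mul(29, 0), -2) = Mul(0, -2) = 0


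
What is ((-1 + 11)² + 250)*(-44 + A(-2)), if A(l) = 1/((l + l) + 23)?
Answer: -292250/19 ≈ -15382.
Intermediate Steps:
A(l) = 1/(23 + 2*l) (A(l) = 1/(2*l + 23) = 1/(23 + 2*l))
((-1 + 11)² + 250)*(-44 + A(-2)) = ((-1 + 11)² + 250)*(-44 + 1/(23 + 2*(-2))) = (10² + 250)*(-44 + 1/(23 - 4)) = (100 + 250)*(-44 + 1/19) = 350*(-44 + 1/19) = 350*(-835/19) = -292250/19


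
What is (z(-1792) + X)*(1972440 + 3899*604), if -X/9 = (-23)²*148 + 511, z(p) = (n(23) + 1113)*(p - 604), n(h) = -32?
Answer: -14277522577108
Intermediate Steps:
z(p) = -652924 + 1081*p (z(p) = (-32 + 1113)*(p - 604) = 1081*(-604 + p) = -652924 + 1081*p)
X = -709227 (X = -9*((-23)²*148 + 511) = -9*(529*148 + 511) = -9*(78292 + 511) = -9*78803 = -709227)
(z(-1792) + X)*(1972440 + 3899*604) = ((-652924 + 1081*(-1792)) - 709227)*(1972440 + 3899*604) = ((-652924 - 1937152) - 709227)*(1972440 + 2354996) = (-2590076 - 709227)*4327436 = -3299303*4327436 = -14277522577108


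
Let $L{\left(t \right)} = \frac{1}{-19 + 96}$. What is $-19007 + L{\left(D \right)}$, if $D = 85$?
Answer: $- \frac{1463538}{77} \approx -19007.0$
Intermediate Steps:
$L{\left(t \right)} = \frac{1}{77}$
$-19007 + L{\left(D \right)} = -19007 + \frac{1}{77} = - \frac{1463538}{77}$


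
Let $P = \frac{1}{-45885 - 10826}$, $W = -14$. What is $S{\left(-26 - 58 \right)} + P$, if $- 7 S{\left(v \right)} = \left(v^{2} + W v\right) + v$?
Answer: $- \frac{66011605}{56711} \approx -1164.0$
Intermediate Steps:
$S{\left(v \right)} = - \frac{v^{2}}{7} + \frac{13 v}{7}$ ($S{\left(v \right)} = - \frac{\left(v^{2} - 14 v\right) + v}{7} = - \frac{v^{2} - 13 v}{7} = - \frac{v^{2}}{7} + \frac{13 v}{7}$)
$P = - \frac{1}{56711}$ ($P = \frac{1}{-56711} = - \frac{1}{56711} \approx -1.7633 \cdot 10^{-5}$)
$S{\left(-26 - 58 \right)} + P = \frac{\left(-26 - 58\right) \left(13 - \left(-26 - 58\right)\right)}{7} - \frac{1}{56711} = \frac{1}{7} \left(-84\right) \left(13 - -84\right) - \frac{1}{56711} = \frac{1}{7} \left(-84\right) \left(13 + 84\right) - \frac{1}{56711} = \frac{1}{7} \left(-84\right) 97 - \frac{1}{56711} = -1164 - \frac{1}{56711} = - \frac{66011605}{56711}$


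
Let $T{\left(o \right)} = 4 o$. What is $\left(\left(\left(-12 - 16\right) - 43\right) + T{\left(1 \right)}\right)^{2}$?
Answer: $4489$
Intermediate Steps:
$\left(\left(\left(-12 - 16\right) - 43\right) + T{\left(1 \right)}\right)^{2} = \left(\left(\left(-12 - 16\right) - 43\right) + 4 \cdot 1\right)^{2} = \left(\left(-28 - 43\right) + 4\right)^{2} = \left(-71 + 4\right)^{2} = \left(-67\right)^{2} = 4489$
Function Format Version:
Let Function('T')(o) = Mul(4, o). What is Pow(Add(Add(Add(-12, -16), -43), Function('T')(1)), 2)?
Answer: 4489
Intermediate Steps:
Pow(Add(Add(Add(-12, -16), -43), Function('T')(1)), 2) = Pow(Add(Add(Add(-12, -16), -43), Mul(4, 1)), 2) = Pow(Add(Add(-28, -43), 4), 2) = Pow(Add(-71, 4), 2) = Pow(-67, 2) = 4489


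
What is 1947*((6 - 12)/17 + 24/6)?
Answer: 120714/17 ≈ 7100.8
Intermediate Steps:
1947*((6 - 12)/17 + 24/6) = 1947*(-6*1/17 + 24*(1/6)) = 1947*(-6/17 + 4) = 1947*(62/17) = 120714/17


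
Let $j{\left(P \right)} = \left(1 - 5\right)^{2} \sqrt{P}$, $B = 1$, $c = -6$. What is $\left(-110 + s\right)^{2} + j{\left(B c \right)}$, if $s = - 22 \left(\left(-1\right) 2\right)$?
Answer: $4356 + 16 i \sqrt{6} \approx 4356.0 + 39.192 i$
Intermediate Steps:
$s = 44$ ($s = \left(-22\right) \left(-2\right) = 44$)
$j{\left(P \right)} = 16 \sqrt{P}$ ($j{\left(P \right)} = \left(-4\right)^{2} \sqrt{P} = 16 \sqrt{P}$)
$\left(-110 + s\right)^{2} + j{\left(B c \right)} = \left(-110 + 44\right)^{2} + 16 \sqrt{1 \left(-6\right)} = \left(-66\right)^{2} + 16 \sqrt{-6} = 4356 + 16 i \sqrt{6}$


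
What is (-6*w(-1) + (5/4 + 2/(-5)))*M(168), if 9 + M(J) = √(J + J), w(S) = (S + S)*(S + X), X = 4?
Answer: -6633/20 + 737*√21/5 ≈ 343.82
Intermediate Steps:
w(S) = 2*S*(4 + S) (w(S) = (S + S)*(S + 4) = (2*S)*(4 + S) = 2*S*(4 + S))
M(J) = -9 + √2*√J (M(J) = -9 + √(J + J) = -9 + √(2*J) = -9 + √2*√J)
(-6*w(-1) + (5/4 + 2/(-5)))*M(168) = (-12*(-1)*(4 - 1) + (5/4 + 2/(-5)))*(-9 + √2*√168) = (-12*(-1)*3 + (5*(¼) + 2*(-⅕)))*(-9 + √2*(2*√42)) = (-6*(-6) + (5/4 - ⅖))*(-9 + 4*√21) = (36 + 17/20)*(-9 + 4*√21) = 737*(-9 + 4*√21)/20 = -6633/20 + 737*√21/5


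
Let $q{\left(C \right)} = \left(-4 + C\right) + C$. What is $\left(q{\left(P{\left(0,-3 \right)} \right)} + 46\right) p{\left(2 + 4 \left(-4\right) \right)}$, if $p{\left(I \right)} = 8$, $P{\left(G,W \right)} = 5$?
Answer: $416$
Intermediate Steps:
$q{\left(C \right)} = -4 + 2 C$
$\left(q{\left(P{\left(0,-3 \right)} \right)} + 46\right) p{\left(2 + 4 \left(-4\right) \right)} = \left(\left(-4 + 2 \cdot 5\right) + 46\right) 8 = \left(\left(-4 + 10\right) + 46\right) 8 = \left(6 + 46\right) 8 = 52 \cdot 8 = 416$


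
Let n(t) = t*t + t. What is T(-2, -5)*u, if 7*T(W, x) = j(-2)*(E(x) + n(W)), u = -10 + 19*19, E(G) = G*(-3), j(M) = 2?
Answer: 11934/7 ≈ 1704.9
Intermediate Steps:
E(G) = -3*G
n(t) = t + t² (n(t) = t² + t = t + t²)
u = 351 (u = -10 + 361 = 351)
T(W, x) = -6*x/7 + 2*W*(1 + W)/7 (T(W, x) = (2*(-3*x + W*(1 + W)))/7 = (-6*x + 2*W*(1 + W))/7 = -6*x/7 + 2*W*(1 + W)/7)
T(-2, -5)*u = (-6/7*(-5) + (2/7)*(-2)*(1 - 2))*351 = (30/7 + (2/7)*(-2)*(-1))*351 = (30/7 + 4/7)*351 = (34/7)*351 = 11934/7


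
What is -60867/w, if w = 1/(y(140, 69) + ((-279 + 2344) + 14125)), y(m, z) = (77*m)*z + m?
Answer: -46268050050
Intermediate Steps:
y(m, z) = m + 77*m*z (y(m, z) = 77*m*z + m = m + 77*m*z)
w = 1/760150 (w = 1/(140*(1 + 77*69) + ((-279 + 2344) + 14125)) = 1/(140*(1 + 5313) + (2065 + 14125)) = 1/(140*5314 + 16190) = 1/(743960 + 16190) = 1/760150 ≈ 1.3155e-6)
-60867/w = -60867/1/760150 = -60867*760150 = -46268050050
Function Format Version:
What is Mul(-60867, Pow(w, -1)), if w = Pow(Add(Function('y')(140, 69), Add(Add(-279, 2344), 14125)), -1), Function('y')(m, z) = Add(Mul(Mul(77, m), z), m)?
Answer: -46268050050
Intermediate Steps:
Function('y')(m, z) = Add(m, Mul(77, m, z)) (Function('y')(m, z) = Add(Mul(77, m, z), m) = Add(m, Mul(77, m, z)))
w = Rational(1, 760150) (w = Pow(Add(Mul(140, Add(1, Mul(77, 69))), Add(Add(-279, 2344), 14125)), -1) = Pow(Add(Mul(140, Add(1, 5313)), Add(2065, 14125)), -1) = Pow(Add(Mul(140, 5314), 16190), -1) = Pow(Add(743960, 16190), -1) = Pow(760150, -1) = Rational(1, 760150) ≈ 1.3155e-6)
Mul(-60867, Pow(w, -1)) = Mul(-60867, Pow(Rational(1, 760150), -1)) = Mul(-60867, 760150) = -46268050050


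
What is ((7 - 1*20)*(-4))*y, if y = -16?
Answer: -832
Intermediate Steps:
((7 - 1*20)*(-4))*y = ((7 - 1*20)*(-4))*(-16) = ((7 - 20)*(-4))*(-16) = -13*(-4)*(-16) = 52*(-16) = -832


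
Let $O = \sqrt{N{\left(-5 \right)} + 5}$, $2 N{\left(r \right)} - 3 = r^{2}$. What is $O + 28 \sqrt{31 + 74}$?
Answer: $\sqrt{19} + 28 \sqrt{105} \approx 291.27$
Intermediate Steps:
$N{\left(r \right)} = \frac{3}{2} + \frac{r^{2}}{2}$
$O = \sqrt{19}$ ($O = \sqrt{\left(\frac{3}{2} + \frac{\left(-5\right)^{2}}{2}\right) + 5} = \sqrt{\left(\frac{3}{2} + \frac{1}{2} \cdot 25\right) + 5} = \sqrt{\left(\frac{3}{2} + \frac{25}{2}\right) + 5} = \sqrt{14 + 5} = \sqrt{19} \approx 4.3589$)
$O + 28 \sqrt{31 + 74} = \sqrt{19} + 28 \sqrt{31 + 74} = \sqrt{19} + 28 \sqrt{105}$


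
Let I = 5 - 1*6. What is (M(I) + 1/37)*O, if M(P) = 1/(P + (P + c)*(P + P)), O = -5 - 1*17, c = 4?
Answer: 660/259 ≈ 2.5483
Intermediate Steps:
I = -1 (I = 5 - 6 = -1)
O = -22 (O = -5 - 17 = -22)
M(P) = 1/(P + 2*P*(4 + P)) (M(P) = 1/(P + (P + 4)*(P + P)) = 1/(P + (4 + P)*(2*P)) = 1/(P + 2*P*(4 + P)))
(M(I) + 1/37)*O = (1/((-1)*(9 + 2*(-1))) + 1/37)*(-22) = (-1/(9 - 2) + 1/37)*(-22) = (-1/7 + 1/37)*(-22) = -30/259*(-22) = 660/259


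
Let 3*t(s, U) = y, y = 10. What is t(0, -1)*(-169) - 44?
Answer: -1822/3 ≈ -607.33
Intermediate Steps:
t(s, U) = 10/3 (t(s, U) = (1/3)*10 = 10/3)
t(0, -1)*(-169) - 44 = (10/3)*(-169) - 44 = -1690/3 - 44 = -1822/3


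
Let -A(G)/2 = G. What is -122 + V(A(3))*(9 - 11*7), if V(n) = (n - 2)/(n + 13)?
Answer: -310/7 ≈ -44.286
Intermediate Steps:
A(G) = -2*G
V(n) = (-2 + n)/(13 + n)
-122 + V(A(3))*(9 - 11*7) = -122 + ((-2 - 2*3)/(13 - 2*3))*(9 - 11*7) = -122 + ((-2 - 6)/(13 - 6))*(9 - 77) = -122 + (-8/7)*(-68) = -122 + ((⅐)*(-8))*(-68) = -122 - 8/7*(-68) = -122 + 544/7 = -310/7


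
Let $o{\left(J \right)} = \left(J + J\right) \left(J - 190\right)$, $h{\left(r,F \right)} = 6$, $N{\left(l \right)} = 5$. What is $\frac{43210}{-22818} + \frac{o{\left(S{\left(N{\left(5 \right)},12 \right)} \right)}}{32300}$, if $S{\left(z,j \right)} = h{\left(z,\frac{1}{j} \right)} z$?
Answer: $- \frac{8073679}{3685107} \approx -2.1909$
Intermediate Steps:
$S{\left(z,j \right)} = 6 z$
$o{\left(J \right)} = 2 J \left(-190 + J\right)$
$\frac{43210}{-22818} + \frac{o{\left(S{\left(N{\left(5 \right)},12 \right)} \right)}}{32300} = \frac{43210}{-22818} + \frac{2 \cdot 6 \cdot 5 \left(-190 + 6 \cdot 5\right)}{32300} = 43210 \left(- \frac{1}{22818}\right) + 2 \cdot 30 \left(-190 + 30\right) \frac{1}{32300} = - \frac{21605}{11409} + 2 \cdot 30 \left(-160\right) \frac{1}{32300} = - \frac{21605}{11409} - \frac{96}{323} = - \frac{8073679}{3685107}$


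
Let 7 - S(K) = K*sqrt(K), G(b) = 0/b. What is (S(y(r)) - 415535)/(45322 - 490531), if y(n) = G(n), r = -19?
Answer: 415528/445209 ≈ 0.93333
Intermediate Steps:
G(b) = 0
y(n) = 0
S(K) = 7 - K**(3/2) (S(K) = 7 - K*sqrt(K) = 7 - K**(3/2))
(S(y(r)) - 415535)/(45322 - 490531) = ((7 - 0**(3/2)) - 415535)/(45322 - 490531) = ((7 - 1*0) - 415535)/(-445209) = ((7 + 0) - 415535)*(-1/445209) = (7 - 415535)*(-1/445209) = -415528*(-1/445209) = 415528/445209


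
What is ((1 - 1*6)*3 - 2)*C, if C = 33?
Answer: -561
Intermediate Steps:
((1 - 1*6)*3 - 2)*C = ((1 - 1*6)*3 - 2)*33 = ((1 - 6)*3 - 2)*33 = (-5*3 - 2)*33 = (-15 - 2)*33 = -17*33 = -561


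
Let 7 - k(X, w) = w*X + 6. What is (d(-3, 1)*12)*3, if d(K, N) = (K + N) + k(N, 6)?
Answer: -252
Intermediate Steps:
k(X, w) = 1 - X*w (k(X, w) = 7 - (w*X + 6) = 7 - (X*w + 6) = 7 - (6 + X*w) = 7 + (-6 - X*w) = 1 - X*w)
d(K, N) = 1 + K - 5*N (d(K, N) = (K + N) + (1 - 1*N*6) = (K + N) + (1 - 6*N) = 1 + K - 5*N)
(d(-3, 1)*12)*3 = ((1 - 3 - 5*1)*12)*3 = ((1 - 3 - 5)*12)*3 = -7*12*3 = -84*3 = -252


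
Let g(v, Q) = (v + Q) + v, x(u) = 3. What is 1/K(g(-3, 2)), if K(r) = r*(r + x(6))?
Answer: ¼ ≈ 0.25000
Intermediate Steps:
g(v, Q) = Q + 2*v (g(v, Q) = (Q + v) + v = Q + 2*v)
K(r) = r*(3 + r) (K(r) = r*(r + 3) = r*(3 + r))
1/K(g(-3, 2)) = 1/((2 + 2*(-3))*(3 + (2 + 2*(-3)))) = 1/((2 - 6)*(3 + (2 - 6))) = 1/(-4*(3 - 4)) = 1/(-4*(-1)) = 1/4 = ¼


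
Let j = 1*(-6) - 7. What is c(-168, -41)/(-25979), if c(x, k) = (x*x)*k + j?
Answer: 1157197/25979 ≈ 44.544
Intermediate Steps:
j = -13 (j = -6 - 7 = -13)
c(x, k) = -13 + k*x² (c(x, k) = (x*x)*k - 13 = x²*k - 13 = k*x² - 13 = -13 + k*x²)
c(-168, -41)/(-25979) = (-13 - 41*(-168)²)/(-25979) = (-13 - 41*28224)*(-1/25979) = (-13 - 1157184)*(-1/25979) = -1157197*(-1/25979) = 1157197/25979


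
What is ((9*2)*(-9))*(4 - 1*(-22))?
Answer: -4212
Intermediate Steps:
((9*2)*(-9))*(4 - 1*(-22)) = (18*(-9))*(4 + 22) = -162*26 = -4212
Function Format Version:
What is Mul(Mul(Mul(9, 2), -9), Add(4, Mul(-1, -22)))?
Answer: -4212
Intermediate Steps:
Mul(Mul(Mul(9, 2), -9), Add(4, Mul(-1, -22))) = Mul(Mul(18, -9), Add(4, 22)) = Mul(-162, 26) = -4212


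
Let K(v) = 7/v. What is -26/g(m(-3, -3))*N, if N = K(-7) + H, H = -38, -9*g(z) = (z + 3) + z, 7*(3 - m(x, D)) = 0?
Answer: -1014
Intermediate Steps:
m(x, D) = 3 (m(x, D) = 3 - 1/7*0 = 3 + 0 = 3)
g(z) = -1/3 - 2*z/9 (g(z) = -((z + 3) + z)/9 = -((3 + z) + z)/9 = -(3 + 2*z)/9 = -1/3 - 2*z/9)
N = -39 (N = 7/(-7) - 38 = 7*(-1/7) - 38 = -1 - 38 = -39)
-26/g(m(-3, -3))*N = -26/(-1/3 - 2/9*3)*(-39) = -26/(-1/3 - 2/3)*(-39) = -26/(-1)*(-39) = -26*(-1)*(-39) = -(-26)*(-39) = -1*1014 = -1014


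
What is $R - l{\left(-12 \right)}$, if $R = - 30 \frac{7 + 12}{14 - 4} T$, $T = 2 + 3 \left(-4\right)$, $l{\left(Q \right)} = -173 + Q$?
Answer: $755$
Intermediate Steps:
$T = -10$ ($T = 2 - 12 = -10$)
$R = 570$ ($R = - 30 \frac{7 + 12}{14 - 4} \left(-10\right) = - 30 \cdot \frac{19}{10} \left(-10\right) = - 30 \cdot 19 \cdot \frac{1}{10} \left(-10\right) = \left(-30\right) \frac{19}{10} \left(-10\right) = \left(-57\right) \left(-10\right) = 570$)
$R - l{\left(-12 \right)} = 570 - \left(-173 - 12\right) = 570 - -185 = 570 + 185 = 755$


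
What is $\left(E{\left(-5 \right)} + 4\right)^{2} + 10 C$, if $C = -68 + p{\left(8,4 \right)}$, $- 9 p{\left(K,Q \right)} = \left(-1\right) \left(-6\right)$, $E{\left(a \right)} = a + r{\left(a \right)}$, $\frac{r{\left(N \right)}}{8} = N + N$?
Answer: $\frac{17623}{3} \approx 5874.3$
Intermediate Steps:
$r{\left(N \right)} = 16 N$ ($r{\left(N \right)} = 8 \left(N + N\right) = 8 \cdot 2 N = 16 N$)
$E{\left(a \right)} = 17 a$ ($E{\left(a \right)} = a + 16 a = 17 a$)
$p{\left(K,Q \right)} = - \frac{2}{3}$ ($p{\left(K,Q \right)} = - \frac{\left(-1\right) \left(-6\right)}{9} = \left(- \frac{1}{9}\right) 6 = - \frac{2}{3}$)
$C = - \frac{206}{3}$ ($C = -68 - \frac{2}{3} = - \frac{206}{3} \approx -68.667$)
$\left(E{\left(-5 \right)} + 4\right)^{2} + 10 C = \left(17 \left(-5\right) + 4\right)^{2} + 10 \left(- \frac{206}{3}\right) = \left(-85 + 4\right)^{2} - \frac{2060}{3} = \left(-81\right)^{2} - \frac{2060}{3} = 6561 - \frac{2060}{3} = \frac{17623}{3}$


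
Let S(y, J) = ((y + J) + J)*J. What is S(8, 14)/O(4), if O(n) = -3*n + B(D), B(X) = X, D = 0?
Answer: -42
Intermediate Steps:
O(n) = -3*n (O(n) = -3*n + 0 = -3*n)
S(y, J) = J*(y + 2*J) (S(y, J) = ((J + y) + J)*J = (y + 2*J)*J = J*(y + 2*J))
S(8, 14)/O(4) = (14*(8 + 2*14))/((-3*4)) = (14*(8 + 28))/(-12) = (14*36)*(-1/12) = 504*(-1/12) = -42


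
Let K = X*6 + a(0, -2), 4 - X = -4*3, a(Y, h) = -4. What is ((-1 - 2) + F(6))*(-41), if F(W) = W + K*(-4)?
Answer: 14965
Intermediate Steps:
X = 16 (X = 4 - (-4)*3 = 4 - 1*(-12) = 4 + 12 = 16)
K = 92 (K = 16*6 - 4 = 96 - 4 = 92)
F(W) = -368 + W (F(W) = W + 92*(-4) = W - 368 = -368 + W)
((-1 - 2) + F(6))*(-41) = ((-1 - 2) + (-368 + 6))*(-41) = (-3 - 362)*(-41) = -365*(-41) = 14965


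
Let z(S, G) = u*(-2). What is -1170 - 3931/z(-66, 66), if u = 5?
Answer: -7769/10 ≈ -776.90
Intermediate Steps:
z(S, G) = -10 (z(S, G) = 5*(-2) = -10)
-1170 - 3931/z(-66, 66) = -1170 - 3931/(-10) = -1170 - 3931*(-⅒) = -1170 + 3931/10 = -7769/10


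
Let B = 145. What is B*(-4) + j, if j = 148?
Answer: -432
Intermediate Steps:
B*(-4) + j = 145*(-4) + 148 = -580 + 148 = -432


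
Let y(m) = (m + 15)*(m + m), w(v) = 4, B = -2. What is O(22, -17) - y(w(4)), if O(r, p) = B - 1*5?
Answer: -159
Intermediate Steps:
y(m) = 2*m*(15 + m) (y(m) = (15 + m)*(2*m) = 2*m*(15 + m))
O(r, p) = -7 (O(r, p) = -2 - 1*5 = -2 - 5 = -7)
O(22, -17) - y(w(4)) = -7 - 2*4*(15 + 4) = -7 - 2*4*19 = -7 - 1*152 = -7 - 152 = -159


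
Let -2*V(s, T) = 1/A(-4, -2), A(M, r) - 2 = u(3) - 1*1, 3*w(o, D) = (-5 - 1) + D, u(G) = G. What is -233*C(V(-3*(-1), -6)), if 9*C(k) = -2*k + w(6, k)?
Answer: 10019/216 ≈ 46.384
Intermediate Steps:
w(o, D) = -2 + D/3 (w(o, D) = ((-5 - 1) + D)/3 = (-6 + D)/3 = -2 + D/3)
A(M, r) = 4 (A(M, r) = 2 + (3 - 1*1) = 2 + (3 - 1) = 2 + 2 = 4)
V(s, T) = -⅛ (V(s, T) = -½/4 = -½*¼ = -⅛)
C(k) = -2/9 - 5*k/27 (C(k) = (-2*k + (-2 + k/3))/9 = (-2 - 5*k/3)/9 = -2/9 - 5*k/27)
-233*C(V(-3*(-1), -6)) = -233*(-2/9 - 5/27*(-⅛)) = -233*(-2/9 + 5/216) = -233*(-43/216) = 10019/216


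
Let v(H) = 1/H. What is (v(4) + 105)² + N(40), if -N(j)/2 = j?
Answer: 175961/16 ≈ 10998.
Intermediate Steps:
N(j) = -2*j
(v(4) + 105)² + N(40) = (1/4 + 105)² - 2*40 = (¼ + 105)² - 80 = (421/4)² - 80 = 177241/16 - 80 = 175961/16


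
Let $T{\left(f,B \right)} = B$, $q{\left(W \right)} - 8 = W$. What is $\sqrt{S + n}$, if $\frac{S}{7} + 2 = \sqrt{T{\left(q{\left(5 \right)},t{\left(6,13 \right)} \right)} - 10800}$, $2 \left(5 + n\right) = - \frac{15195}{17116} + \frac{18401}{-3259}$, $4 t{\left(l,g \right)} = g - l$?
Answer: $\frac{\sqrt{-69284287444953746 + 10890337044054776 i \sqrt{43193}}}{55781044} \approx 18.781 + 19.365 i$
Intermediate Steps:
$q{\left(W \right)} = 8 + W$
$t{\left(l,g \right)} = - \frac{l}{4} + \frac{g}{4}$ ($t{\left(l,g \right)} = \frac{g - l}{4} = - \frac{l}{4} + \frac{g}{4}$)
$n = - \frac{922282461}{111562088}$ ($n = -5 + \frac{- \frac{15195}{17116} + \frac{18401}{-3259}}{2} = -5 + \frac{\left(-15195\right) \frac{1}{17116} + 18401 \left(- \frac{1}{3259}\right)}{2} = -5 + \frac{- \frac{15195}{17116} - \frac{18401}{3259}}{2} = -5 + \frac{1}{2} \left(- \frac{364472021}{55781044}\right) = -5 - \frac{364472021}{111562088} = - \frac{922282461}{111562088} \approx -8.267$)
$S = -14 + \frac{7 i \sqrt{43193}}{2}$ ($S = -14 + 7 \sqrt{\left(\left(- \frac{1}{4}\right) 6 + \frac{1}{4} \cdot 13\right) - 10800} = -14 + 7 \sqrt{\left(- \frac{3}{2} + \frac{13}{4}\right) - 10800} = -14 + 7 \sqrt{\frac{7}{4} - 10800} = -14 + 7 \sqrt{- \frac{43193}{4}} = -14 + 7 \frac{i \sqrt{43193}}{2} = -14 + \frac{7 i \sqrt{43193}}{2} \approx -14.0 + 727.4 i$)
$\sqrt{S + n} = \sqrt{\left(-14 + \frac{7 i \sqrt{43193}}{2}\right) - \frac{922282461}{111562088}} = \sqrt{- \frac{2484151693}{111562088} + \frac{7 i \sqrt{43193}}{2}}$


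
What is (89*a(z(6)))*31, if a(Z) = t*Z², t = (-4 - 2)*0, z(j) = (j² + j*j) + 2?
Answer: 0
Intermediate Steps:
z(j) = 2 + 2*j² (z(j) = (j² + j²) + 2 = 2*j² + 2 = 2 + 2*j²)
t = 0 (t = -6*0 = 0)
a(Z) = 0 (a(Z) = 0*Z² = 0)
(89*a(z(6)))*31 = (89*0)*31 = 0*31 = 0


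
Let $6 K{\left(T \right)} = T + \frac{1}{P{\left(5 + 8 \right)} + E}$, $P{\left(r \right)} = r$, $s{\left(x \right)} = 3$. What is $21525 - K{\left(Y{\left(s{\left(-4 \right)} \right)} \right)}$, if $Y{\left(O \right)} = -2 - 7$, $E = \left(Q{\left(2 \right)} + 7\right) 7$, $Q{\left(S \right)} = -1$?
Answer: $\frac{3551872}{165} \approx 21527.0$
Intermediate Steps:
$E = 42$ ($E = \left(-1 + 7\right) 7 = 6 \cdot 7 = 42$)
$Y{\left(O \right)} = -9$
$K{\left(T \right)} = \frac{1}{330} + \frac{T}{6}$ ($K{\left(T \right)} = \frac{T + \frac{1}{\left(5 + 8\right) + 42}}{6} = \frac{T + \frac{1}{13 + 42}}{6} = \frac{T + \frac{1}{55}}{6} = \frac{\frac{1}{55} + T}{6} = \frac{1}{330} + \frac{T}{6}$)
$21525 - K{\left(Y{\left(s{\left(-4 \right)} \right)} \right)} = 21525 - \left(\frac{1}{330} + \frac{1}{6} \left(-9\right)\right) = 21525 - \left(\frac{1}{330} - \frac{3}{2}\right) = 21525 - - \frac{247}{165} = 21525 + \frac{247}{165} = \frac{3551872}{165}$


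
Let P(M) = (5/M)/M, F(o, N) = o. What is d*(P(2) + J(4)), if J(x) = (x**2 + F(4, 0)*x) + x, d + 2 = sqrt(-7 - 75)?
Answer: -149/2 + 149*I*sqrt(82)/4 ≈ -74.5 + 337.31*I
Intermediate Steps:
d = -2 + I*sqrt(82) (d = -2 + sqrt(-7 - 75) = -2 + sqrt(-82) = -2 + I*sqrt(82) ≈ -2.0 + 9.0554*I)
J(x) = x**2 + 5*x (J(x) = (x**2 + 4*x) + x = x**2 + 5*x)
P(M) = 5/M**2
d*(P(2) + J(4)) = (-2 + I*sqrt(82))*(5/2**2 + 4*(5 + 4)) = (-2 + I*sqrt(82))*(5*(1/4) + 4*9) = (-2 + I*sqrt(82))*(5/4 + 36) = (-2 + I*sqrt(82))*(149/4) = -149/2 + 149*I*sqrt(82)/4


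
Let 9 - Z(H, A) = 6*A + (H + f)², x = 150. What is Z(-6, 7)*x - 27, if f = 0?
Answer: -10377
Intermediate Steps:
Z(H, A) = 9 - H² - 6*A (Z(H, A) = 9 - (6*A + (H + 0)²) = 9 - (6*A + H²) = 9 - (H² + 6*A) = 9 + (-H² - 6*A) = 9 - H² - 6*A)
Z(-6, 7)*x - 27 = (9 - 1*(-6)² - 6*7)*150 - 27 = (9 - 1*36 - 42)*150 - 27 = (9 - 36 - 42)*150 - 27 = -69*150 - 27 = -10350 - 27 = -10377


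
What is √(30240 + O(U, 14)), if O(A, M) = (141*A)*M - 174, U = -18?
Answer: I*√5466 ≈ 73.932*I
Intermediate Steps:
O(A, M) = -174 + 141*A*M (O(A, M) = 141*A*M - 174 = -174 + 141*A*M)
√(30240 + O(U, 14)) = √(30240 + (-174 + 141*(-18)*14)) = √(30240 + (-174 - 35532)) = √(30240 - 35706) = √(-5466) = I*√5466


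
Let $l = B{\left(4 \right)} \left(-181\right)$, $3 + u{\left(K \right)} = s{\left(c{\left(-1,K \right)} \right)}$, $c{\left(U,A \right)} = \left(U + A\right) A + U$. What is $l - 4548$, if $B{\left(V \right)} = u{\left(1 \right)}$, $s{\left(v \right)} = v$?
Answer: $-3824$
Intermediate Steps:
$c{\left(U,A \right)} = U + A \left(A + U\right)$ ($c{\left(U,A \right)} = \left(A + U\right) A + U = A \left(A + U\right) + U = U + A \left(A + U\right)$)
$u{\left(K \right)} = -4 + K^{2} - K$ ($u{\left(K \right)} = -3 + \left(-1 + K^{2} + K \left(-1\right)\right) = -3 - \left(1 + K - K^{2}\right) = -4 + K^{2} - K$)
$B{\left(V \right)} = -4$ ($B{\left(V \right)} = -4 + 1^{2} - 1 = -4 + 1 - 1 = -4$)
$l = 724$ ($l = \left(-4\right) \left(-181\right) = 724$)
$l - 4548 = 724 - 4548 = -3824$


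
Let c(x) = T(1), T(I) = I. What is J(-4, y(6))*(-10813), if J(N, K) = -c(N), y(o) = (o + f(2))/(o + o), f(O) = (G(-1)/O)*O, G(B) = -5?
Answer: 10813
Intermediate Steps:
c(x) = 1
f(O) = -5 (f(O) = (-5/O)*O = -5)
y(o) = (-5 + o)/(2*o) (y(o) = (o - 5)/(o + o) = (-5 + o)/((2*o)) = (-5 + o)*(1/(2*o)) = (-5 + o)/(2*o))
J(N, K) = -1 (J(N, K) = -1*1 = -1)
J(-4, y(6))*(-10813) = -1*(-10813) = 10813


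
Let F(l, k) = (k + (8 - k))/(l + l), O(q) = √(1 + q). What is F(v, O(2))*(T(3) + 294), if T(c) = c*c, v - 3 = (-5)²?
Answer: 303/7 ≈ 43.286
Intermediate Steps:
v = 28 (v = 3 + (-5)² = 3 + 25 = 28)
T(c) = c²
F(l, k) = 4/l (F(l, k) = 8/((2*l)) = 8*(1/(2*l)) = 4/l)
F(v, O(2))*(T(3) + 294) = (4/28)*(3² + 294) = (4*(1/28))*(9 + 294) = (⅐)*303 = 303/7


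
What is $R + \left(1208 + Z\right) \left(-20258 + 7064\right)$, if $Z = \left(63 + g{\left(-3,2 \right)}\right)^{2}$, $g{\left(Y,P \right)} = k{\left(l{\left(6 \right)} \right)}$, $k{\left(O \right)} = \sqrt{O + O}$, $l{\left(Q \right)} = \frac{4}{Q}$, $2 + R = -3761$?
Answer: $-68326693 - 1108296 \sqrt{3} \approx -7.0246 \cdot 10^{7}$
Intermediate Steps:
$R = -3763$ ($R = -2 - 3761 = -3763$)
$k{\left(O \right)} = \sqrt{2} \sqrt{O}$ ($k{\left(O \right)} = \sqrt{2 O} = \sqrt{2} \sqrt{O}$)
$g{\left(Y,P \right)} = \frac{2 \sqrt{3}}{3}$ ($g{\left(Y,P \right)} = \sqrt{2} \sqrt{\frac{4}{6}} = \sqrt{2} \sqrt{4 \cdot \frac{1}{6}} = \sqrt{2} \sqrt{\frac{2}{3}} = \sqrt{2} \frac{\sqrt{6}}{3} = \frac{2 \sqrt{3}}{3}$)
$Z = \left(63 + \frac{2 \sqrt{3}}{3}\right)^{2} \approx 4115.8$
$R + \left(1208 + Z\right) \left(-20258 + 7064\right) = -3763 + \left(1208 + \left(\frac{11911}{3} + 84 \sqrt{3}\right)\right) \left(-20258 + 7064\right) = -3763 + \left(\frac{15535}{3} + 84 \sqrt{3}\right) \left(-13194\right) = -3763 - \left(68322930 + 1108296 \sqrt{3}\right) = -68326693 - 1108296 \sqrt{3}$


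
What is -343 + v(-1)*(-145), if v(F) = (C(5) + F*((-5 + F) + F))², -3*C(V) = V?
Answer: -40207/9 ≈ -4467.4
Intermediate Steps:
C(V) = -V/3
v(F) = (-5/3 + F*(-5 + 2*F))² (v(F) = (-⅓*5 + F*((-5 + F) + F))² = (-5/3 + F*(-5 + 2*F))²)
-343 + v(-1)*(-145) = -343 + ((5 - 6*(-1)² + 15*(-1))²/9)*(-145) = -343 + ((5 - 6*1 - 15)²/9)*(-145) = -343 + ((5 - 6 - 15)²/9)*(-145) = -343 + ((⅑)*(-16)²)*(-145) = -343 + ((⅑)*256)*(-145) = -343 + (256/9)*(-145) = -343 - 37120/9 = -40207/9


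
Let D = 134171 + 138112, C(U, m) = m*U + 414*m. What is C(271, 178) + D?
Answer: 394213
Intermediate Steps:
C(U, m) = 414*m + U*m (C(U, m) = U*m + 414*m = 414*m + U*m)
D = 272283
C(271, 178) + D = 178*(414 + 271) + 272283 = 178*685 + 272283 = 121930 + 272283 = 394213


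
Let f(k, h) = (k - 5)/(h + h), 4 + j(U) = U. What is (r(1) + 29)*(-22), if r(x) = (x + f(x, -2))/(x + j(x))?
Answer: -616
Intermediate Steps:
j(U) = -4 + U
f(k, h) = (-5 + k)/(2*h) (f(k, h) = (-5 + k)/((2*h)) = (-5 + k)*(1/(2*h)) = (-5 + k)/(2*h))
r(x) = (5/4 + 3*x/4)/(-4 + 2*x) (r(x) = (x + (½)*(-5 + x)/(-2))/(x + (-4 + x)) = (x + (½)*(-½)*(-5 + x))/(-4 + 2*x) = (x + (5/4 - x/4))/(-4 + 2*x) = (5/4 + 3*x/4)/(-4 + 2*x))
(r(1) + 29)*(-22) = ((5 + 3*1)/(8*(-2 + 1)) + 29)*(-22) = ((⅛)*(5 + 3)/(-1) + 29)*(-22) = ((⅛)*(-1)*8 + 29)*(-22) = (-1 + 29)*(-22) = 28*(-22) = -616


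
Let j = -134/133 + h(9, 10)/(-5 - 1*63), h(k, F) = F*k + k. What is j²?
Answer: 496353841/81793936 ≈ 6.0683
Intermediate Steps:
h(k, F) = k + F*k
j = -22279/9044 (j = -134/133 + (9*(1 + 10))/(-5 - 1*63) = -134*1/133 + (9*11)/(-5 - 63) = -134/133 + 99/(-68) = -134/133 + 99*(-1/68) = -134/133 - 99/68 = -22279/9044 ≈ -2.4634)
j² = (-22279/9044)² = 496353841/81793936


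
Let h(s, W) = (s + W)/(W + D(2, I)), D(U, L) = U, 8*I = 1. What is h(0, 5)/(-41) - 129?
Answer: -37028/287 ≈ -129.02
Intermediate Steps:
I = ⅛ (I = (⅛)*1 = ⅛ ≈ 0.12500)
h(s, W) = (W + s)/(2 + W) (h(s, W) = (s + W)/(W + 2) = (W + s)/(2 + W))
h(0, 5)/(-41) - 129 = ((5 + 0)/(2 + 5))/(-41) - 129 = (5/7)*(-1/41) - 129 = -5/287 - 129 = -37028/287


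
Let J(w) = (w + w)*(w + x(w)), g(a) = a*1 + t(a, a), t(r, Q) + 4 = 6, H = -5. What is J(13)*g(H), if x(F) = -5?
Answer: -624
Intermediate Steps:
t(r, Q) = 2 (t(r, Q) = -4 + 6 = 2)
g(a) = 2 + a (g(a) = a*1 + 2 = a + 2 = 2 + a)
J(w) = 2*w*(-5 + w) (J(w) = (w + w)*(w - 5) = (2*w)*(-5 + w) = 2*w*(-5 + w))
J(13)*g(H) = (2*13*(-5 + 13))*(2 - 5) = (2*13*8)*(-3) = 208*(-3) = -624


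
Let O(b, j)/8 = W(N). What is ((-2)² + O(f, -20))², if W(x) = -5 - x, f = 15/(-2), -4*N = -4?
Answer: 1936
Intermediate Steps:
N = 1 (N = -¼*(-4) = 1)
f = -15/2 (f = 15*(-½) = -15/2 ≈ -7.5000)
O(b, j) = -48 (O(b, j) = 8*(-5 - 1*1) = 8*(-5 - 1) = 8*(-6) = -48)
((-2)² + O(f, -20))² = ((-2)² - 48)² = (4 - 48)² = (-44)² = 1936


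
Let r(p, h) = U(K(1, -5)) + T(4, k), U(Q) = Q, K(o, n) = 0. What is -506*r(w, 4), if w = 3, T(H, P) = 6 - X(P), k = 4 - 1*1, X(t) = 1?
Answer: -2530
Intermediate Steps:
k = 3 (k = 4 - 1 = 3)
T(H, P) = 5 (T(H, P) = 6 - 1*1 = 6 - 1 = 5)
r(p, h) = 5 (r(p, h) = 0 + 5 = 5)
-506*r(w, 4) = -506*5 = -2530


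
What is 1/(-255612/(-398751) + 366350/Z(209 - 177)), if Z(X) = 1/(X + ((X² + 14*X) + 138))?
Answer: 132917/79955782809104 ≈ 1.6624e-9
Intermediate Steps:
Z(X) = 1/(138 + X² + 15*X) (Z(X) = 1/(X + (138 + X² + 14*X)) = 1/(138 + X² + 15*X))
1/(-255612/(-398751) + 366350/Z(209 - 177)) = 1/(-255612/(-398751) + 366350/(1/(138 + (209 - 177)² + 15*(209 - 177)))) = 1/(-255612*(-1/398751) + 366350/(1/(138 + 32² + 15*32))) = 1/(85204/132917 + 366350/(1/(138 + 1024 + 480))) = 1/(85204/132917 + 366350/(1/1642)) = 1/(85204/132917 + 366350*1642) = 1/(85204/132917 + 601546700) = 1/(79955782809104/132917) = 132917/79955782809104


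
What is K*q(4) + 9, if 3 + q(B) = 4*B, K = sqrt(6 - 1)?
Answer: 9 + 13*sqrt(5) ≈ 38.069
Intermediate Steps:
K = sqrt(5) ≈ 2.2361
q(B) = -3 + 4*B
K*q(4) + 9 = sqrt(5)*(-3 + 4*4) + 9 = sqrt(5)*(-3 + 16) + 9 = sqrt(5)*13 + 9 = 13*sqrt(5) + 9 = 9 + 13*sqrt(5)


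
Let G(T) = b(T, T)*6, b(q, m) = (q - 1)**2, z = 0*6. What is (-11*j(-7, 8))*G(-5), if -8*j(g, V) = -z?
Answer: 0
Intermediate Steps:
z = 0
b(q, m) = (-1 + q)**2
G(T) = 6*(-1 + T)**2 (G(T) = (-1 + T)**2*6 = 6*(-1 + T)**2)
j(g, V) = 0 (j(g, V) = -(-1)*0/8 = -1/8*0 = 0)
(-11*j(-7, 8))*G(-5) = (-11*0)*(6*(-1 - 5)**2) = 0*(6*(-6)**2) = 0*(6*36) = 0*216 = 0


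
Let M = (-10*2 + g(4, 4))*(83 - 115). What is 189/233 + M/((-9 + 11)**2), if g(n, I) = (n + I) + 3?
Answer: 16965/233 ≈ 72.811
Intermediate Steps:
g(n, I) = 3 + I + n (g(n, I) = (I + n) + 3 = 3 + I + n)
M = 288 (M = (-10*2 + (3 + 4 + 4))*(83 - 115) = (-20 + 11)*(-32) = -9*(-32) = 288)
189/233 + M/((-9 + 11)**2) = 189/233 + 288/((-9 + 11)**2) = 189*(1/233) + 288/(2**2) = 189/233 + 288/4 = 189/233 + 288*(1/4) = 189/233 + 72 = 16965/233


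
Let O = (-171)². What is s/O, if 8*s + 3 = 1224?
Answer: 407/77976 ≈ 0.0052196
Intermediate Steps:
s = 1221/8 (s = -3/8 + (⅛)*1224 = -3/8 + 153 = 1221/8 ≈ 152.63)
O = 29241
s/O = (1221/8)/29241 = (1221/8)*(1/29241) = 407/77976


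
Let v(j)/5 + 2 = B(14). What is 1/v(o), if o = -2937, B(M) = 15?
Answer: 1/65 ≈ 0.015385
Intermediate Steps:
v(j) = 65 (v(j) = -10 + 5*15 = -10 + 75 = 65)
1/v(o) = 1/65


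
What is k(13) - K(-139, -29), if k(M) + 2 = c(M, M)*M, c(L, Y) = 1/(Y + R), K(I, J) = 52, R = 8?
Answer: -1121/21 ≈ -53.381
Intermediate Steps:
c(L, Y) = 1/(8 + Y) (c(L, Y) = 1/(Y + 8) = 1/(8 + Y))
k(M) = -2 + M/(8 + M)
k(13) - K(-139, -29) = (-16 - 1*13)/(8 + 13) - 1*52 = (-16 - 13)/21 - 52 = (1/21)*(-29) - 52 = -29/21 - 52 = -1121/21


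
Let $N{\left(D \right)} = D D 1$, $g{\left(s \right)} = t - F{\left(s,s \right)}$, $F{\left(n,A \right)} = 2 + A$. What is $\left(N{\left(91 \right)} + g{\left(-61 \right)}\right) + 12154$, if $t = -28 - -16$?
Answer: $20482$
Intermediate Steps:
$t = -12$ ($t = -28 + 16 = -12$)
$g{\left(s \right)} = -14 - s$ ($g{\left(s \right)} = -12 - \left(2 + s\right) = -14 - s$)
$N{\left(D \right)} = D^{2}$ ($N{\left(D \right)} = D^{2} \cdot 1 = D^{2}$)
$\left(N{\left(91 \right)} + g{\left(-61 \right)}\right) + 12154 = \left(91^{2} - -47\right) + 12154 = \left(8281 + \left(-14 + 61\right)\right) + 12154 = \left(8281 + 47\right) + 12154 = 8328 + 12154 = 20482$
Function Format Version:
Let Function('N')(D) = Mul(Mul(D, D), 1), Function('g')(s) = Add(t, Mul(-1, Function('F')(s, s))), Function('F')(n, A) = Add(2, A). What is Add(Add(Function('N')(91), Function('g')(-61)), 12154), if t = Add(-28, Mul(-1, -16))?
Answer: 20482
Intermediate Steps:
t = -12 (t = Add(-28, 16) = -12)
Function('g')(s) = Add(-14, Mul(-1, s)) (Function('g')(s) = Add(-12, Mul(-1, Add(2, s))) = Add(-12, Add(-2, Mul(-1, s))) = Add(-14, Mul(-1, s)))
Function('N')(D) = Pow(D, 2) (Function('N')(D) = Mul(Pow(D, 2), 1) = Pow(D, 2))
Add(Add(Function('N')(91), Function('g')(-61)), 12154) = Add(Add(Pow(91, 2), Add(-14, Mul(-1, -61))), 12154) = Add(Add(8281, Add(-14, 61)), 12154) = Add(Add(8281, 47), 12154) = Add(8328, 12154) = 20482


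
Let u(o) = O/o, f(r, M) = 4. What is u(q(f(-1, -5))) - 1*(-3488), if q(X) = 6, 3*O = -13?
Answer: 62771/18 ≈ 3487.3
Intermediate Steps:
O = -13/3 (O = (⅓)*(-13) = -13/3 ≈ -4.3333)
u(o) = -13/(3*o)
u(q(f(-1, -5))) - 1*(-3488) = -13/3/6 - 1*(-3488) = -13/3*⅙ + 3488 = -13/18 + 3488 = 62771/18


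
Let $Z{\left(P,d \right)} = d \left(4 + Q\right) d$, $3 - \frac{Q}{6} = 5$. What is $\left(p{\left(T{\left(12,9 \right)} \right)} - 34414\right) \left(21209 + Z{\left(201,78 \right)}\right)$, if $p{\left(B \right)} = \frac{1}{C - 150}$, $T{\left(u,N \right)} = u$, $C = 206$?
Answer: $\frac{52926226729}{56} \approx 9.4511 \cdot 10^{8}$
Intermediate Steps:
$Q = -12$ ($Q = 18 - 30 = -12$)
$p{\left(B \right)} = \frac{1}{56}$ ($p{\left(B \right)} = \frac{1}{206 - 150} = \frac{1}{56}$)
$Z{\left(P,d \right)} = - 8 d^{2}$ ($Z{\left(P,d \right)} = d \left(4 - 12\right) d = d \left(-8\right) d = - 8 d d = - 8 d^{2}$)
$\left(p{\left(T{\left(12,9 \right)} \right)} - 34414\right) \left(21209 + Z{\left(201,78 \right)}\right) = \left(\frac{1}{56} - 34414\right) \left(21209 - 8 \cdot 78^{2}\right) = - \frac{1927183 \left(21209 - 48672\right)}{56} = \left(- \frac{1927183}{56}\right) \left(-27463\right) = \frac{52926226729}{56}$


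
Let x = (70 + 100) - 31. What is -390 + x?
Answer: -251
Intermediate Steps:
x = 139 (x = 170 - 31 = 139)
-390 + x = -390 + 139 = -251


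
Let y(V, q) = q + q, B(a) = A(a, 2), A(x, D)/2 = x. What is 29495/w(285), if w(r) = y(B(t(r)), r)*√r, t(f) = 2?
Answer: 5899*√285/32490 ≈ 3.0651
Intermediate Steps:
A(x, D) = 2*x
B(a) = 2*a
y(V, q) = 2*q
w(r) = 2*r^(3/2) (w(r) = (2*r)*√r = 2*r^(3/2))
29495/w(285) = 29495/((2*285^(3/2))) = 29495/((2*(285*√285))) = 29495/((570*√285)) = 29495*(√285/162450) = 5899*√285/32490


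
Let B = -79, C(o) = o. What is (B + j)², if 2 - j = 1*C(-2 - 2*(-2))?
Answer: 6241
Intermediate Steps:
j = 0 (j = 2 - (-2 - 2*(-2)) = 2 - (-2 + 4) = 2 - 2 = 0)
(B + j)² = (-79 + 0)² = (-79)² = 6241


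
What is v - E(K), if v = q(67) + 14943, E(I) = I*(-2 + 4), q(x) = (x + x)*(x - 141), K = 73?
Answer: 4881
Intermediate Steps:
q(x) = 2*x*(-141 + x) (q(x) = (2*x)*(-141 + x) = 2*x*(-141 + x))
E(I) = 2*I (E(I) = I*2 = 2*I)
v = 5027 (v = 2*67*(-141 + 67) + 14943 = 2*67*(-74) + 14943 = -9916 + 14943 = 5027)
v - E(K) = 5027 - 2*73 = 5027 - 1*146 = 5027 - 146 = 4881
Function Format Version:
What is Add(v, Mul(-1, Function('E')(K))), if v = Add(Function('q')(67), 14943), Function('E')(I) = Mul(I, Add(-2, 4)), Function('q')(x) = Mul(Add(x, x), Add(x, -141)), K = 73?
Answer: 4881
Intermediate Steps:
Function('q')(x) = Mul(2, x, Add(-141, x)) (Function('q')(x) = Mul(Mul(2, x), Add(-141, x)) = Mul(2, x, Add(-141, x)))
Function('E')(I) = Mul(2, I) (Function('E')(I) = Mul(I, 2) = Mul(2, I))
v = 5027 (v = Add(Mul(2, 67, Add(-141, 67)), 14943) = Add(Mul(2, 67, -74), 14943) = Add(-9916, 14943) = 5027)
Add(v, Mul(-1, Function('E')(K))) = Add(5027, Mul(-1, Mul(2, 73))) = Add(5027, Mul(-1, 146)) = Add(5027, -146) = 4881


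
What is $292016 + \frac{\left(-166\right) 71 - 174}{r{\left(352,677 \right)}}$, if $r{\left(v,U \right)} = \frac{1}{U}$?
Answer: $-7804904$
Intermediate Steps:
$292016 + \frac{\left(-166\right) 71 - 174}{r{\left(352,677 \right)}} = 292016 + \frac{\left(-166\right) 71 - 174}{\frac{1}{677}} = 292016 + \left(-11786 - 174\right) \frac{1}{\frac{1}{677}} = 292016 - 8096920 = -7804904$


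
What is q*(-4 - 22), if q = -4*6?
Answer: 624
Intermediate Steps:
q = -24
q*(-4 - 22) = -24*(-4 - 22) = -24*(-26) = 624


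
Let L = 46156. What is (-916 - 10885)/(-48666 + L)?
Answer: 11801/2510 ≈ 4.7016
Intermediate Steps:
(-916 - 10885)/(-48666 + L) = (-916 - 10885)/(-48666 + 46156) = -11801/(-2510) = -11801*(-1/2510) = 11801/2510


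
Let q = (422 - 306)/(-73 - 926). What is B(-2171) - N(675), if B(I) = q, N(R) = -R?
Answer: 674209/999 ≈ 674.88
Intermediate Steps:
q = -116/999 (q = 116/(-999) = 116*(-1/999) = -116/999 ≈ -0.11612)
B(I) = -116/999
B(-2171) - N(675) = -116/999 - (-1)*675 = -116/999 - 1*(-675) = -116/999 + 675 = 674209/999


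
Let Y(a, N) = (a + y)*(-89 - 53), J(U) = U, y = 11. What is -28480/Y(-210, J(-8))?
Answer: -14240/14129 ≈ -1.0079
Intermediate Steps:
Y(a, N) = -1562 - 142*a (Y(a, N) = (a + 11)*(-89 - 53) = (11 + a)*(-142) = -1562 - 142*a)
-28480/Y(-210, J(-8)) = -28480/(-1562 - 142*(-210)) = -28480/(-1562 + 29820) = -28480/28258 = -28480*1/28258 = -14240/14129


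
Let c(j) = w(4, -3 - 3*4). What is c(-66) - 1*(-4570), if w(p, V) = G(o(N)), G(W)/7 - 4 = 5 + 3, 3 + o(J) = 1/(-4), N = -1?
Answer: 4654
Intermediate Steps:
o(J) = -13/4 (o(J) = -3 + 1/(-4) = -3 - ¼ = -13/4)
G(W) = 84 (G(W) = 28 + 7*(5 + 3) = 28 + 7*8 = 28 + 56 = 84)
w(p, V) = 84
c(j) = 84
c(-66) - 1*(-4570) = 84 - 1*(-4570) = 84 + 4570 = 4654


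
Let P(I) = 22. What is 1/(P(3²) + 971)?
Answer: 1/993 ≈ 0.0010071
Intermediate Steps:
1/(P(3²) + 971) = 1/(22 + 971) = 1/993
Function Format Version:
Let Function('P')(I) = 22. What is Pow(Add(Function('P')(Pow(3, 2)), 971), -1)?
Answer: Rational(1, 993) ≈ 0.0010071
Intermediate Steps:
Pow(Add(Function('P')(Pow(3, 2)), 971), -1) = Pow(Add(22, 971), -1) = Pow(993, -1) = Rational(1, 993)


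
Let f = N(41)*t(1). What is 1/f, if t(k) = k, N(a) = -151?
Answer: -1/151 ≈ -0.0066225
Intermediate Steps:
f = -151 (f = -151*1 = -151)
1/f = 1/(-151) = -1/151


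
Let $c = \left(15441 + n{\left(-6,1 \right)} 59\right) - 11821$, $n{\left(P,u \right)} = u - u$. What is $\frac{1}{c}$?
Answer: $\frac{1}{3620} \approx 0.00027624$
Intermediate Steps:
$n{\left(P,u \right)} = 0$
$c = 3620$ ($c = \left(15441 + 0 \cdot 59\right) - 11821 = \left(15441 + 0\right) - 11821 = 15441 - 11821 = 3620$)
$\frac{1}{c} = \frac{1}{3620}$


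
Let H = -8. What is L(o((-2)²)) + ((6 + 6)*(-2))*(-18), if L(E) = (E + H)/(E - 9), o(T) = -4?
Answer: 5628/13 ≈ 432.92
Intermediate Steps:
L(E) = (-8 + E)/(-9 + E) (L(E) = (E - 8)/(E - 9) = (-8 + E)/(-9 + E))
L(o((-2)²)) + ((6 + 6)*(-2))*(-18) = (-8 - 4)/(-9 - 4) + ((6 + 6)*(-2))*(-18) = -12/(-13) + (12*(-2))*(-18) = -1/13*(-12) - 24*(-18) = 12/13 + 432 = 5628/13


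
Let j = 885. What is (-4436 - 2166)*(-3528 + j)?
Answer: 17449086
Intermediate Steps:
(-4436 - 2166)*(-3528 + j) = (-4436 - 2166)*(-3528 + 885) = -6602*(-2643) = 17449086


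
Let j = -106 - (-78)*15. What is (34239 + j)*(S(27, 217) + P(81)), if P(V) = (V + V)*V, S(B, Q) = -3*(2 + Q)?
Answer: 440051895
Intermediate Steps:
S(B, Q) = -6 - 3*Q
P(V) = 2*V**2 (P(V) = (2*V)*V = 2*V**2)
j = 1064 (j = -106 - 39*(-30) = -106 + 1170 = 1064)
(34239 + j)*(S(27, 217) + P(81)) = (34239 + 1064)*((-6 - 3*217) + 2*81**2) = 35303*((-6 - 651) + 2*6561) = 35303*(-657 + 13122) = 35303*12465 = 440051895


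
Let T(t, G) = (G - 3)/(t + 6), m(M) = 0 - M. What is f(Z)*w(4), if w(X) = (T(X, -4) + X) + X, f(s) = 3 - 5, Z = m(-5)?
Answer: -73/5 ≈ -14.600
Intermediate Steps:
m(M) = -M
T(t, G) = (-3 + G)/(6 + t)
Z = 5 (Z = -1*(-5) = 5)
f(s) = -2
w(X) = -7/(6 + X) + 2*X (w(X) = ((-3 - 4)/(6 + X) + X) + X = (-7/(6 + X) + X) + X = (X - 7/(6 + X)) + X = -7/(6 + X) + 2*X)
f(Z)*w(4) = -2*(-7 + 2*4*(6 + 4))/(6 + 4) = -2*(-7 + 2*4*10)/10 = -(-7 + 80)/5 = -73/5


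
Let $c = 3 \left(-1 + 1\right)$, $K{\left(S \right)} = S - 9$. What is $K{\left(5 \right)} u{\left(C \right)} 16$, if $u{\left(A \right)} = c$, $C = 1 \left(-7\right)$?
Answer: $0$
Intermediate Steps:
$C = -7$
$K{\left(S \right)} = -9 + S$
$c = 0$ ($c = 3 \cdot 0 = 0$)
$u{\left(A \right)} = 0$
$K{\left(5 \right)} u{\left(C \right)} 16 = \left(-9 + 5\right) 0 \cdot 16 = \left(-4\right) 0 \cdot 16 = 0 \cdot 16 = 0$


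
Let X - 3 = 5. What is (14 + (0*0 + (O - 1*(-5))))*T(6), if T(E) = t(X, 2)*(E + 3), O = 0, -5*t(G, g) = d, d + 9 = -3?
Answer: 2052/5 ≈ 410.40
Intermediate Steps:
X = 8 (X = 3 + 5 = 8)
d = -12 (d = -9 - 3 = -12)
t(G, g) = 12/5 (t(G, g) = -⅕*(-12) = 12/5)
T(E) = 36/5 + 12*E/5 (T(E) = 12*(E + 3)/5 = 12*(3 + E)/5 = 36/5 + 12*E/5)
(14 + (0*0 + (O - 1*(-5))))*T(6) = (14 + (0*0 + (0 - 1*(-5))))*(36/5 + (12/5)*6) = (14 + (0 + (0 + 5)))*(36/5 + 72/5) = (14 + (0 + 5))*(108/5) = (14 + 5)*(108/5) = 19*(108/5) = 2052/5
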